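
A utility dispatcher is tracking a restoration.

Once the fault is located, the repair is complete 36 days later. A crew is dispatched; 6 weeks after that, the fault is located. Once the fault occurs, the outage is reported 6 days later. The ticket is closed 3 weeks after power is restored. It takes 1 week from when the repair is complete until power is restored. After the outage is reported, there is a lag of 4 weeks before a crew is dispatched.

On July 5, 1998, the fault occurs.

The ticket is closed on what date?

November 22, 1998

The fault occurs: Jul 5, 1998.
The outage is reported: Jul 5, 1998 + 6 days = Jul 11, 1998.
A crew is dispatched: Jul 11, 1998 + 4 weeks = Aug 8, 1998.
The fault is located: Aug 8, 1998 + 6 weeks = Sep 19, 1998.
The repair is complete: Sep 19, 1998 + 36 days = Oct 25, 1998.
Power is restored: Oct 25, 1998 + 1 week = Nov 1, 1998.
The ticket is closed: Nov 1, 1998 + 3 weeks = Nov 22, 1998.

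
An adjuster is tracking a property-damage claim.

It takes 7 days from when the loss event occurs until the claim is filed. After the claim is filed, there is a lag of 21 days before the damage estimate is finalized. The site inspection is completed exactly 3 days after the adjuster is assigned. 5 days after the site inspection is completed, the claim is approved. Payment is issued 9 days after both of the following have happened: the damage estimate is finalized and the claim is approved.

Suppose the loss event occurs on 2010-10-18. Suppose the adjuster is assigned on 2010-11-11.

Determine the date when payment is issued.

The loss event occurs: Oct 18, 2010.
The claim is filed: Oct 18, 2010 + 7 days = Oct 25, 2010.
The damage estimate is finalized: Oct 25, 2010 + 21 days = Nov 15, 2010.
The adjuster is assigned: Nov 11, 2010.
The site inspection is completed: Nov 11, 2010 + 3 days = Nov 14, 2010.
The claim is approved: Nov 14, 2010 + 5 days = Nov 19, 2010.
Both prerequisites met — the damage estimate is finalized (Nov 15, 2010), the claim is approved (Nov 19, 2010); the later is Nov 19, 2010.
Payment is issued: Nov 19, 2010 + 9 days = Nov 28, 2010.

2010-11-28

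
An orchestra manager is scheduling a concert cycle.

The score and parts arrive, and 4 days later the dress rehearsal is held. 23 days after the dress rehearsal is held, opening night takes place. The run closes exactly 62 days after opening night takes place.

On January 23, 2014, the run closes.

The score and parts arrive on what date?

The run closes: Jan 23, 2014.
Opening night takes place: Jan 23, 2014 − 62 days = Nov 22, 2013.
The dress rehearsal is held: Nov 22, 2013 − 23 days = Oct 30, 2013.
The score and parts arrive: Oct 30, 2013 − 4 days = Oct 26, 2013.

October 26, 2013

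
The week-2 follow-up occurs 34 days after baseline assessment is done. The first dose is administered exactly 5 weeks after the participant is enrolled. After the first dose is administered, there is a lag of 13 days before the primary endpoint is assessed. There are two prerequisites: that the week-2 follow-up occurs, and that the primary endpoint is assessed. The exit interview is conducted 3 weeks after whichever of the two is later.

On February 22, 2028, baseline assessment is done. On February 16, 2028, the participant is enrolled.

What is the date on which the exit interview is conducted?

April 25, 2028

Baseline assessment is done: Feb 22, 2028.
The week-2 follow-up occurs: Feb 22, 2028 + 34 days = Mar 27, 2028.
The participant is enrolled: Feb 16, 2028.
The first dose is administered: Feb 16, 2028 + 5 weeks = Mar 22, 2028.
The primary endpoint is assessed: Mar 22, 2028 + 13 days = Apr 4, 2028.
Both prerequisites met — the week-2 follow-up occurs (Mar 27, 2028), the primary endpoint is assessed (Apr 4, 2028); the later is Apr 4, 2028.
The exit interview is conducted: Apr 4, 2028 + 3 weeks = Apr 25, 2028.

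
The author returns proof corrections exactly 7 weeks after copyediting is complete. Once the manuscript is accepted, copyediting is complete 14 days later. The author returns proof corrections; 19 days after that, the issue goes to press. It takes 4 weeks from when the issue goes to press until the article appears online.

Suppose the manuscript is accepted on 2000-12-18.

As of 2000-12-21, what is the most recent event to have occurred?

The manuscript is accepted: Dec 18, 2000.
Copyediting is complete: Dec 18, 2000 + 14 days = Jan 1, 2001.
The author returns proof corrections: Jan 1, 2001 + 7 weeks = Feb 19, 2001.
The issue goes to press: Feb 19, 2001 + 19 days = Mar 10, 2001.
The article appears online: Mar 10, 2001 + 4 weeks = Apr 7, 2001.
Dec 21, 2000 falls between when the manuscript is accepted (Dec 18, 2000) and when copyediting is complete (Jan 1, 2001).

The manuscript is accepted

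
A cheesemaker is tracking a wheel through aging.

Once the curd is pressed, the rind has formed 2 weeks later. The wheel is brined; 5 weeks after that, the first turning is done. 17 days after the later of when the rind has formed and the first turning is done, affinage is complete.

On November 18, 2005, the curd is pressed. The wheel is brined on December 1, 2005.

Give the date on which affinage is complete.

The curd is pressed: Nov 18, 2005.
The rind has formed: Nov 18, 2005 + 2 weeks = Dec 2, 2005.
The wheel is brined: Dec 1, 2005.
The first turning is done: Dec 1, 2005 + 5 weeks = Jan 5, 2006.
Both prerequisites met — the rind has formed (Dec 2, 2005), the first turning is done (Jan 5, 2006); the later is Jan 5, 2006.
Affinage is complete: Jan 5, 2006 + 17 days = Jan 22, 2006.

January 22, 2006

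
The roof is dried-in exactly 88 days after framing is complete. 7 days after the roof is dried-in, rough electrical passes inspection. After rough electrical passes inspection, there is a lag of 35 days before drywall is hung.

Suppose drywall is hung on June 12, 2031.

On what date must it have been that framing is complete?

Drywall is hung: Jun 12, 2031.
Rough electrical passes inspection: Jun 12, 2031 − 35 days = May 8, 2031.
The roof is dried-in: May 8, 2031 − 7 days = May 1, 2031.
Framing is complete: May 1, 2031 − 88 days = Feb 2, 2031.

February 2, 2031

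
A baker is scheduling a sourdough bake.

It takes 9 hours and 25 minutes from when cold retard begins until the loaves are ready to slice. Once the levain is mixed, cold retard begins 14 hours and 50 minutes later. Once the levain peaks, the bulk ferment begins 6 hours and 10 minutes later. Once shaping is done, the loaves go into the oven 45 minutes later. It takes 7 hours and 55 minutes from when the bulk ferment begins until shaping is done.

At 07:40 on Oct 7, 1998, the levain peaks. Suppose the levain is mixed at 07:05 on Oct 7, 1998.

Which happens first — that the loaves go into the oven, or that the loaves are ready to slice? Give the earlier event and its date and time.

The levain peaks: 07:40 Oct 7, 1998.
The bulk ferment begins: 07:40 Oct 7, 1998 + 6h10m = 13:50 Oct 7, 1998.
Shaping is done: 13:50 Oct 7, 1998 + 7h55m = 21:45 Oct 7, 1998.
The loaves go into the oven: 21:45 Oct 7, 1998 + 45m = 22:30 Oct 7, 1998.
The levain is mixed: 07:05 Oct 7, 1998.
Cold retard begins: 07:05 Oct 7, 1998 + 14h50m = 21:55 Oct 7, 1998.
The loaves are ready to slice: 21:55 Oct 7, 1998 + 9h25m = 07:20 Oct 8, 1998.
Comparing: the loaves go into the oven at 22:30 Oct 7, 1998 vs the loaves are ready to slice at 07:20 Oct 8, 1998. Earlier: the loaves go into the oven.

The loaves go into the oven — 22:30 on Oct 7, 1998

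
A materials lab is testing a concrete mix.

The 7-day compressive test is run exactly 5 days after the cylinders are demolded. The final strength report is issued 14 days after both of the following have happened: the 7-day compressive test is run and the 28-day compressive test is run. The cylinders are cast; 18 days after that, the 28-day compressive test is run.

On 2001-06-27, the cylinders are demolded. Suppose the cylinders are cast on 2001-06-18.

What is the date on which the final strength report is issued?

2001-07-20

The cylinders are demolded: Jun 27, 2001.
The 7-day compressive test is run: Jun 27, 2001 + 5 days = Jul 2, 2001.
The cylinders are cast: Jun 18, 2001.
The 28-day compressive test is run: Jun 18, 2001 + 18 days = Jul 6, 2001.
Both prerequisites met — the 7-day compressive test is run (Jul 2, 2001), the 28-day compressive test is run (Jul 6, 2001); the later is Jul 6, 2001.
The final strength report is issued: Jul 6, 2001 + 14 days = Jul 20, 2001.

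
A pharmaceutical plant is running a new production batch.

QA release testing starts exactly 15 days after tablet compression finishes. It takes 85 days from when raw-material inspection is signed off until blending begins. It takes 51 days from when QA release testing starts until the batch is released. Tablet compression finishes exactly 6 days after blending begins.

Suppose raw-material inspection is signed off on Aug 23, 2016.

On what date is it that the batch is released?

Raw-material inspection is signed off: Aug 23, 2016.
Blending begins: Aug 23, 2016 + 85 days = Nov 16, 2016.
Tablet compression finishes: Nov 16, 2016 + 6 days = Nov 22, 2016.
QA release testing starts: Nov 22, 2016 + 15 days = Dec 7, 2016.
The batch is released: Dec 7, 2016 + 51 days = Jan 27, 2017.

Jan 27, 2017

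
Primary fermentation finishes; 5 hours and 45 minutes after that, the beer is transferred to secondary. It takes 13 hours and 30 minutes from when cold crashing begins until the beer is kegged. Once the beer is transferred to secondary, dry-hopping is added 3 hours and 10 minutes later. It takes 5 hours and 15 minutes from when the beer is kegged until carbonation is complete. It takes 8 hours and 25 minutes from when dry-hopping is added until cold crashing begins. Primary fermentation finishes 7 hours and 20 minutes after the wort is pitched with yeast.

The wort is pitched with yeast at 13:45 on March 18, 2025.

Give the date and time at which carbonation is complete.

09:10 on March 20, 2025

The wort is pitched with yeast: 13:45 Mar 18, 2025.
Primary fermentation finishes: 13:45 Mar 18, 2025 + 7h20m = 21:05 Mar 18, 2025.
The beer is transferred to secondary: 21:05 Mar 18, 2025 + 5h45m = 02:50 Mar 19, 2025.
Dry-hopping is added: 02:50 Mar 19, 2025 + 3h10m = 06:00 Mar 19, 2025.
Cold crashing begins: 06:00 Mar 19, 2025 + 8h25m = 14:25 Mar 19, 2025.
The beer is kegged: 14:25 Mar 19, 2025 + 13h30m = 03:55 Mar 20, 2025.
Carbonation is complete: 03:55 Mar 20, 2025 + 5h15m = 09:10 Mar 20, 2025.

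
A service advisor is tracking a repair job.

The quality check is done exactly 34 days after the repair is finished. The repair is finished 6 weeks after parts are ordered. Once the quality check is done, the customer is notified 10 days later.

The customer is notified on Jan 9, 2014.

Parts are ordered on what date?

The customer is notified: Jan 9, 2014.
The quality check is done: Jan 9, 2014 − 10 days = Dec 30, 2013.
The repair is finished: Dec 30, 2013 − 34 days = Nov 26, 2013.
Parts are ordered: Nov 26, 2013 − 6 weeks = Oct 15, 2013.

Oct 15, 2013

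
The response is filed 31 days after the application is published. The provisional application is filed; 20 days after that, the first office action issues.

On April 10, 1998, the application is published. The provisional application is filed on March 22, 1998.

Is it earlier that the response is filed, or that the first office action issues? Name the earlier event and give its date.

The first office action issues — April 11, 1998

The application is published: Apr 10, 1998.
The response is filed: Apr 10, 1998 + 31 days = May 11, 1998.
The provisional application is filed: Mar 22, 1998.
The first office action issues: Mar 22, 1998 + 20 days = Apr 11, 1998.
Comparing: the response is filed on May 11, 1998 vs the first office action issues on Apr 11, 1998. Earlier: the first office action issues.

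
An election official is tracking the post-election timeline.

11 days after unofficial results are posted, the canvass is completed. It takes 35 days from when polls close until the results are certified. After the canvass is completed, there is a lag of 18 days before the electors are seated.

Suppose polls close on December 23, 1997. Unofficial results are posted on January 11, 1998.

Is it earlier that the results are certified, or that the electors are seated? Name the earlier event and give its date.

The results are certified — January 27, 1998

Polls close: Dec 23, 1997.
The results are certified: Dec 23, 1997 + 35 days = Jan 27, 1998.
Unofficial results are posted: Jan 11, 1998.
The canvass is completed: Jan 11, 1998 + 11 days = Jan 22, 1998.
The electors are seated: Jan 22, 1998 + 18 days = Feb 9, 1998.
Comparing: the results are certified on Jan 27, 1998 vs the electors are seated on Feb 9, 1998. Earlier: the results are certified.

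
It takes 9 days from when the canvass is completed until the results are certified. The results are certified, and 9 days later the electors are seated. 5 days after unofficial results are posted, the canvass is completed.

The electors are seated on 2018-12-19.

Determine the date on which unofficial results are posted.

2018-11-26

The electors are seated: Dec 19, 2018.
The results are certified: Dec 19, 2018 − 9 days = Dec 10, 2018.
The canvass is completed: Dec 10, 2018 − 9 days = Dec 1, 2018.
Unofficial results are posted: Dec 1, 2018 − 5 days = Nov 26, 2018.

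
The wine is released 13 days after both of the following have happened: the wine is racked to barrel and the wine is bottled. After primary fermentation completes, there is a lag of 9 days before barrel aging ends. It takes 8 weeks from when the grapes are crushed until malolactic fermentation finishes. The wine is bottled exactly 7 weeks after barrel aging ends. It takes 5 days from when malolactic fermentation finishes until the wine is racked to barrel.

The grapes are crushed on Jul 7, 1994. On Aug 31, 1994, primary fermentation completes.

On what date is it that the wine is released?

The grapes are crushed: Jul 7, 1994.
Malolactic fermentation finishes: Jul 7, 1994 + 8 weeks = Sep 1, 1994.
The wine is racked to barrel: Sep 1, 1994 + 5 days = Sep 6, 1994.
Primary fermentation completes: Aug 31, 1994.
Barrel aging ends: Aug 31, 1994 + 9 days = Sep 9, 1994.
The wine is bottled: Sep 9, 1994 + 7 weeks = Oct 28, 1994.
Both prerequisites met — the wine is racked to barrel (Sep 6, 1994), the wine is bottled (Oct 28, 1994); the later is Oct 28, 1994.
The wine is released: Oct 28, 1994 + 13 days = Nov 10, 1994.

Nov 10, 1994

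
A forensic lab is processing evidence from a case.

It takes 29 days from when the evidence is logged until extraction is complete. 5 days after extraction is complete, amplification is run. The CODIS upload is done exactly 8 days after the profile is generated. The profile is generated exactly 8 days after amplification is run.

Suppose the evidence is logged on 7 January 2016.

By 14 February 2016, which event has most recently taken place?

The evidence is logged: Jan 7, 2016.
Extraction is complete: Jan 7, 2016 + 29 days = Feb 5, 2016.
Amplification is run: Feb 5, 2016 + 5 days = Feb 10, 2016.
The profile is generated: Feb 10, 2016 + 8 days = Feb 18, 2016.
The CODIS upload is done: Feb 18, 2016 + 8 days = Feb 26, 2016.
Feb 14, 2016 falls between when amplification is run (Feb 10, 2016) and when the profile is generated (Feb 18, 2016).

Amplification is run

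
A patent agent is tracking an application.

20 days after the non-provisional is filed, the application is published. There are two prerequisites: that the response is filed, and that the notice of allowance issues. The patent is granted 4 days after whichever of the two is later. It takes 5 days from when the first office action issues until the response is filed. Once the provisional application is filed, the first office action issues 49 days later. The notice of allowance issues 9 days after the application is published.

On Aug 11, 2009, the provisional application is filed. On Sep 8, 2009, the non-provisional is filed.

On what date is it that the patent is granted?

The provisional application is filed: Aug 11, 2009.
The first office action issues: Aug 11, 2009 + 49 days = Sep 29, 2009.
The response is filed: Sep 29, 2009 + 5 days = Oct 4, 2009.
The non-provisional is filed: Sep 8, 2009.
The application is published: Sep 8, 2009 + 20 days = Sep 28, 2009.
The notice of allowance issues: Sep 28, 2009 + 9 days = Oct 7, 2009.
Both prerequisites met — the response is filed (Oct 4, 2009), the notice of allowance issues (Oct 7, 2009); the later is Oct 7, 2009.
The patent is granted: Oct 7, 2009 + 4 days = Oct 11, 2009.

Oct 11, 2009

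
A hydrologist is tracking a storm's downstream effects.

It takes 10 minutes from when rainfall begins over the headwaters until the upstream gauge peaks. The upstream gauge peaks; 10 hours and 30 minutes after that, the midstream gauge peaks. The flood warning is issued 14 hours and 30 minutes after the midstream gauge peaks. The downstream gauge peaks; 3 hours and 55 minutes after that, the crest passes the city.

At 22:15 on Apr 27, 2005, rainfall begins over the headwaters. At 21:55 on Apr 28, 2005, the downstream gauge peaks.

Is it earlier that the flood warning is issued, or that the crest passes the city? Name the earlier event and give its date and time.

Rainfall begins over the headwaters: 22:15 Apr 27, 2005.
The upstream gauge peaks: 22:15 Apr 27, 2005 + 10m = 22:25 Apr 27, 2005.
The midstream gauge peaks: 22:25 Apr 27, 2005 + 10h30m = 08:55 Apr 28, 2005.
The flood warning is issued: 08:55 Apr 28, 2005 + 14h30m = 23:25 Apr 28, 2005.
The downstream gauge peaks: 21:55 Apr 28, 2005.
The crest passes the city: 21:55 Apr 28, 2005 + 3h55m = 01:50 Apr 29, 2005.
Comparing: the flood warning is issued at 23:25 Apr 28, 2005 vs the crest passes the city at 01:50 Apr 29, 2005. Earlier: the flood warning is issued.

The flood warning is issued — 23:25 on Apr 28, 2005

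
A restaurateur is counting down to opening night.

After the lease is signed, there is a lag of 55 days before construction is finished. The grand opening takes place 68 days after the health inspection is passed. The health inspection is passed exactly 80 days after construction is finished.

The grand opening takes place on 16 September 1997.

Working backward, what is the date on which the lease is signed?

25 February 1997

The grand opening takes place: Sep 16, 1997.
The health inspection is passed: Sep 16, 1997 − 68 days = Jul 10, 1997.
Construction is finished: Jul 10, 1997 − 80 days = Apr 21, 1997.
The lease is signed: Apr 21, 1997 − 55 days = Feb 25, 1997.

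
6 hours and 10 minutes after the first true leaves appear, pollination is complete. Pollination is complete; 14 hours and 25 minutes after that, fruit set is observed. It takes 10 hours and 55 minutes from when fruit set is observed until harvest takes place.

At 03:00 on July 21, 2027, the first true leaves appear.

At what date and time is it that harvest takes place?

The first true leaves appear: 03:00 Jul 21, 2027.
Pollination is complete: 03:00 Jul 21, 2027 + 6h10m = 09:10 Jul 21, 2027.
Fruit set is observed: 09:10 Jul 21, 2027 + 14h25m = 23:35 Jul 21, 2027.
Harvest takes place: 23:35 Jul 21, 2027 + 10h55m = 10:30 Jul 22, 2027.

10:30 on July 22, 2027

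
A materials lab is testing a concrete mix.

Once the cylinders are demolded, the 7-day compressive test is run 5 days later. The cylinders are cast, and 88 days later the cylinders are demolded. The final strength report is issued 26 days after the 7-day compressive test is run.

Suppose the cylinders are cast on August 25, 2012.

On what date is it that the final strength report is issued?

The cylinders are cast: Aug 25, 2012.
The cylinders are demolded: Aug 25, 2012 + 88 days = Nov 21, 2012.
The 7-day compressive test is run: Nov 21, 2012 + 5 days = Nov 26, 2012.
The final strength report is issued: Nov 26, 2012 + 26 days = Dec 22, 2012.

December 22, 2012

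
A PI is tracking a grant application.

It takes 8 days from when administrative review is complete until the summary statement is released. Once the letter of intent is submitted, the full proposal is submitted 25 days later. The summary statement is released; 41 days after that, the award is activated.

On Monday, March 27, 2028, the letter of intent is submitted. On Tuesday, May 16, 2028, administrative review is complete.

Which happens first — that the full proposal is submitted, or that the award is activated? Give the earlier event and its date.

The letter of intent is submitted: Mar 27, 2028.
The full proposal is submitted: Mar 27, 2028 + 25 days = Apr 21, 2028.
Administrative review is complete: May 16, 2028.
The summary statement is released: May 16, 2028 + 8 days = May 24, 2028.
The award is activated: May 24, 2028 + 41 days = Jul 4, 2028.
Comparing: the full proposal is submitted on Apr 21, 2028 vs the award is activated on Jul 4, 2028. Earlier: the full proposal is submitted.

The full proposal is submitted — Friday, April 21, 2028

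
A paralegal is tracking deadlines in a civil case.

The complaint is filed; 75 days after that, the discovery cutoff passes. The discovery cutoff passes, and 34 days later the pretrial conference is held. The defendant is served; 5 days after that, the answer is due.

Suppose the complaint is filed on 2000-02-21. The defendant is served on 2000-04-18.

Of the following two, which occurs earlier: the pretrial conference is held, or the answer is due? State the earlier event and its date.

The answer is due — 2000-04-23

The complaint is filed: Feb 21, 2000.
The discovery cutoff passes: Feb 21, 2000 + 75 days = May 6, 2000.
The pretrial conference is held: May 6, 2000 + 34 days = Jun 9, 2000.
The defendant is served: Apr 18, 2000.
The answer is due: Apr 18, 2000 + 5 days = Apr 23, 2000.
Comparing: the pretrial conference is held on Jun 9, 2000 vs the answer is due on Apr 23, 2000. Earlier: the answer is due.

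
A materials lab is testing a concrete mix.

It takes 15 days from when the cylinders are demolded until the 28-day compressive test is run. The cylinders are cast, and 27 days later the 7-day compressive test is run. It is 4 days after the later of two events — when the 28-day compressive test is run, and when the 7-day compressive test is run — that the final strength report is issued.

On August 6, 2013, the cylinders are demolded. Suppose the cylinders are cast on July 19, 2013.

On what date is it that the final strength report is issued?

The cylinders are demolded: Aug 6, 2013.
The 28-day compressive test is run: Aug 6, 2013 + 15 days = Aug 21, 2013.
The cylinders are cast: Jul 19, 2013.
The 7-day compressive test is run: Jul 19, 2013 + 27 days = Aug 15, 2013.
Both prerequisites met — the 28-day compressive test is run (Aug 21, 2013), the 7-day compressive test is run (Aug 15, 2013); the later is Aug 21, 2013.
The final strength report is issued: Aug 21, 2013 + 4 days = Aug 25, 2013.

August 25, 2013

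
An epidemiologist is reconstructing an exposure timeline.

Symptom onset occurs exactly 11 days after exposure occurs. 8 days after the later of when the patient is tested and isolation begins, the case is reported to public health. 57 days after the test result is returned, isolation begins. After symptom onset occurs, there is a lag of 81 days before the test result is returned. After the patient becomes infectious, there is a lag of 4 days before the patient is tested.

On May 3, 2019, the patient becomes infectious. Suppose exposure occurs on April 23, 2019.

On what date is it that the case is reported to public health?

September 27, 2019

The patient becomes infectious: May 3, 2019.
The patient is tested: May 3, 2019 + 4 days = May 7, 2019.
Exposure occurs: Apr 23, 2019.
Symptom onset occurs: Apr 23, 2019 + 11 days = May 4, 2019.
The test result is returned: May 4, 2019 + 81 days = Jul 24, 2019.
Isolation begins: Jul 24, 2019 + 57 days = Sep 19, 2019.
Both prerequisites met — the patient is tested (May 7, 2019), isolation begins (Sep 19, 2019); the later is Sep 19, 2019.
The case is reported to public health: Sep 19, 2019 + 8 days = Sep 27, 2019.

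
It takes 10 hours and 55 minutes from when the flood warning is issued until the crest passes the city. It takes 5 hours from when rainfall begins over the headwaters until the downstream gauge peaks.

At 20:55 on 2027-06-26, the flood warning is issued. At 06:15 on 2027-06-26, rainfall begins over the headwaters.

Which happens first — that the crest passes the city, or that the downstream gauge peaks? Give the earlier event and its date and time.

The flood warning is issued: 20:55 Jun 26, 2027.
The crest passes the city: 20:55 Jun 26, 2027 + 10h55m = 07:50 Jun 27, 2027.
Rainfall begins over the headwaters: 06:15 Jun 26, 2027.
The downstream gauge peaks: 06:15 Jun 26, 2027 + 5h = 11:15 Jun 26, 2027.
Comparing: the crest passes the city at 07:50 Jun 27, 2027 vs the downstream gauge peaks at 11:15 Jun 26, 2027. Earlier: the downstream gauge peaks.

The downstream gauge peaks — 11:15 on 2027-06-26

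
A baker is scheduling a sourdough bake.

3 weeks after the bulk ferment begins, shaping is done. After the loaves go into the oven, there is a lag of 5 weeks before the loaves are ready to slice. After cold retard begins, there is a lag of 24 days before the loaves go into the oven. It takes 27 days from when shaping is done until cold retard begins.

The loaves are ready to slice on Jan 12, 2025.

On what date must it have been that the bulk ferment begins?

Sep 27, 2024

The loaves are ready to slice: Jan 12, 2025.
The loaves go into the oven: Jan 12, 2025 − 5 weeks = Dec 8, 2024.
Cold retard begins: Dec 8, 2024 − 24 days = Nov 14, 2024.
Shaping is done: Nov 14, 2024 − 27 days = Oct 18, 2024.
The bulk ferment begins: Oct 18, 2024 − 3 weeks = Sep 27, 2024.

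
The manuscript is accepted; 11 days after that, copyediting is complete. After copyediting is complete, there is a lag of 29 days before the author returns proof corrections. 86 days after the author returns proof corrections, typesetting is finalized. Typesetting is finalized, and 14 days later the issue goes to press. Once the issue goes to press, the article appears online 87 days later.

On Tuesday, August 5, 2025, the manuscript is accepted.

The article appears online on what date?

Friday, March 20, 2026

The manuscript is accepted: Aug 5, 2025.
Copyediting is complete: Aug 5, 2025 + 11 days = Aug 16, 2025.
The author returns proof corrections: Aug 16, 2025 + 29 days = Sep 14, 2025.
Typesetting is finalized: Sep 14, 2025 + 86 days = Dec 9, 2025.
The issue goes to press: Dec 9, 2025 + 14 days = Dec 23, 2025.
The article appears online: Dec 23, 2025 + 87 days = Mar 20, 2026.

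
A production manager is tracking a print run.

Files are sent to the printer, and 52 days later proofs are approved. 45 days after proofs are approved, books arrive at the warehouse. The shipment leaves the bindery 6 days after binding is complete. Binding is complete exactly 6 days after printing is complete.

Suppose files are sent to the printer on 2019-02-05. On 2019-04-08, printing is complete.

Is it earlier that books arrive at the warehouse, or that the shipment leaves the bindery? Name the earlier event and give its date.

The shipment leaves the bindery — 2019-04-20

Files are sent to the printer: Feb 5, 2019.
Proofs are approved: Feb 5, 2019 + 52 days = Mar 29, 2019.
Books arrive at the warehouse: Mar 29, 2019 + 45 days = May 13, 2019.
Printing is complete: Apr 8, 2019.
Binding is complete: Apr 8, 2019 + 6 days = Apr 14, 2019.
The shipment leaves the bindery: Apr 14, 2019 + 6 days = Apr 20, 2019.
Comparing: books arrive at the warehouse on May 13, 2019 vs the shipment leaves the bindery on Apr 20, 2019. Earlier: the shipment leaves the bindery.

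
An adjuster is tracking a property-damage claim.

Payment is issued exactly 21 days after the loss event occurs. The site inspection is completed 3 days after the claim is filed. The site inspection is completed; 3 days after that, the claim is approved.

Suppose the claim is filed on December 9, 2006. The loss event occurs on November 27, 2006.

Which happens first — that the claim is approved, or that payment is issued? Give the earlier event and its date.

The claim is approved — December 15, 2006

The claim is filed: Dec 9, 2006.
The site inspection is completed: Dec 9, 2006 + 3 days = Dec 12, 2006.
The claim is approved: Dec 12, 2006 + 3 days = Dec 15, 2006.
The loss event occurs: Nov 27, 2006.
Payment is issued: Nov 27, 2006 + 21 days = Dec 18, 2006.
Comparing: the claim is approved on Dec 15, 2006 vs payment is issued on Dec 18, 2006. Earlier: the claim is approved.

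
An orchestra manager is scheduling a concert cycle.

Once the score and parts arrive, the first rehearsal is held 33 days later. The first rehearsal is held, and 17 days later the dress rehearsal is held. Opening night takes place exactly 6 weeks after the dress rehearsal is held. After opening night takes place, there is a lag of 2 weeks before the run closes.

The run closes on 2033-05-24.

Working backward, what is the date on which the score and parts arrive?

2033-02-07

The run closes: May 24, 2033.
Opening night takes place: May 24, 2033 − 2 weeks = May 10, 2033.
The dress rehearsal is held: May 10, 2033 − 6 weeks = Mar 29, 2033.
The first rehearsal is held: Mar 29, 2033 − 17 days = Mar 12, 2033.
The score and parts arrive: Mar 12, 2033 − 33 days = Feb 7, 2033.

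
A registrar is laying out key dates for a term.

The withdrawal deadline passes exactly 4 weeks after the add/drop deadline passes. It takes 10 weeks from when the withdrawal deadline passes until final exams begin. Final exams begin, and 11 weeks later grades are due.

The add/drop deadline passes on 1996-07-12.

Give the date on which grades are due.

1997-01-03

The add/drop deadline passes: Jul 12, 1996.
The withdrawal deadline passes: Jul 12, 1996 + 4 weeks = Aug 9, 1996.
Final exams begin: Aug 9, 1996 + 10 weeks = Oct 18, 1996.
Grades are due: Oct 18, 1996 + 11 weeks = Jan 3, 1997.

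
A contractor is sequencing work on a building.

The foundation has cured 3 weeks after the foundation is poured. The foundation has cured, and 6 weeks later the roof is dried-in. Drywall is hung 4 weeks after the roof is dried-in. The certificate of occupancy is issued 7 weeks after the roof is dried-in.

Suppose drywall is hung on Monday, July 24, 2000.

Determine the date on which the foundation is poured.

Drywall is hung: Jul 24, 2000.
The roof is dried-in: Jul 24, 2000 − 4 weeks = Jun 26, 2000.
The foundation has cured: Jun 26, 2000 − 6 weeks = May 15, 2000.
The foundation is poured: May 15, 2000 − 3 weeks = Apr 24, 2000.

Monday, April 24, 2000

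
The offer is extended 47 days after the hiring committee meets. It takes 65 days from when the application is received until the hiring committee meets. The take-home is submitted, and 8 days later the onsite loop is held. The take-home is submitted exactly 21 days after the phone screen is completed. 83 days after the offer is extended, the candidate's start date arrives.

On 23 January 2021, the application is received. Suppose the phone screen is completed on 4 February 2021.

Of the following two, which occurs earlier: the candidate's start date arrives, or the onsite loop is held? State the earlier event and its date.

The onsite loop is held — 5 March 2021

The application is received: Jan 23, 2021.
The hiring committee meets: Jan 23, 2021 + 65 days = Mar 29, 2021.
The offer is extended: Mar 29, 2021 + 47 days = May 15, 2021.
The candidate's start date arrives: May 15, 2021 + 83 days = Aug 6, 2021.
The phone screen is completed: Feb 4, 2021.
The take-home is submitted: Feb 4, 2021 + 21 days = Feb 25, 2021.
The onsite loop is held: Feb 25, 2021 + 8 days = Mar 5, 2021.
Comparing: the candidate's start date arrives on Aug 6, 2021 vs the onsite loop is held on Mar 5, 2021. Earlier: the onsite loop is held.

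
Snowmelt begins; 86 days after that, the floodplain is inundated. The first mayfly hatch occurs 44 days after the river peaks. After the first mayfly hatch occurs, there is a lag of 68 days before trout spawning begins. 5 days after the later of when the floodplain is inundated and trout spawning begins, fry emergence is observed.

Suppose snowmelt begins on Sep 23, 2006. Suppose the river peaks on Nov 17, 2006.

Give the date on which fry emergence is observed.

Mar 14, 2007

Snowmelt begins: Sep 23, 2006.
The floodplain is inundated: Sep 23, 2006 + 86 days = Dec 18, 2006.
The river peaks: Nov 17, 2006.
The first mayfly hatch occurs: Nov 17, 2006 + 44 days = Dec 31, 2006.
Trout spawning begins: Dec 31, 2006 + 68 days = Mar 9, 2007.
Both prerequisites met — the floodplain is inundated (Dec 18, 2006), trout spawning begins (Mar 9, 2007); the later is Mar 9, 2007.
Fry emergence is observed: Mar 9, 2007 + 5 days = Mar 14, 2007.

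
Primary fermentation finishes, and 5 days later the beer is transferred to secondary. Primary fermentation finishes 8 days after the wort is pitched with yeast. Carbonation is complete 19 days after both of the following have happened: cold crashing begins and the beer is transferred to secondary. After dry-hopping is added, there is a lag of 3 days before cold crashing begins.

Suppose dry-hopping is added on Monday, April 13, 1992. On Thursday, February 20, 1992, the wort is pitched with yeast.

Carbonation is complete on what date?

Dry-hopping is added: Apr 13, 1992.
Cold crashing begins: Apr 13, 1992 + 3 days = Apr 16, 1992.
The wort is pitched with yeast: Feb 20, 1992.
Primary fermentation finishes: Feb 20, 1992 + 8 days = Feb 28, 1992.
The beer is transferred to secondary: Feb 28, 1992 + 5 days = Mar 4, 1992.
Both prerequisites met — cold crashing begins (Apr 16, 1992), the beer is transferred to secondary (Mar 4, 1992); the later is Apr 16, 1992.
Carbonation is complete: Apr 16, 1992 + 19 days = May 5, 1992.

Tuesday, May 5, 1992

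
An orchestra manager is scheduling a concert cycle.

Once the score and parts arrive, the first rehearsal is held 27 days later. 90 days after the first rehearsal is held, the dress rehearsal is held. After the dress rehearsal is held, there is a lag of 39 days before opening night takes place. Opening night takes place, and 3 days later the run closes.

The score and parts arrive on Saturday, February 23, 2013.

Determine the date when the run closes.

Thursday, August 1, 2013

The score and parts arrive: Feb 23, 2013.
The first rehearsal is held: Feb 23, 2013 + 27 days = Mar 22, 2013.
The dress rehearsal is held: Mar 22, 2013 + 90 days = Jun 20, 2013.
Opening night takes place: Jun 20, 2013 + 39 days = Jul 29, 2013.
The run closes: Jul 29, 2013 + 3 days = Aug 1, 2013.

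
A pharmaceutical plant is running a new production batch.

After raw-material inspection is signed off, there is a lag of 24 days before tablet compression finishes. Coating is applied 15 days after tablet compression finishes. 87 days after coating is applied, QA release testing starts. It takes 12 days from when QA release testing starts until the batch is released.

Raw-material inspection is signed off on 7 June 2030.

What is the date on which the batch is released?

23 October 2030

Raw-material inspection is signed off: Jun 7, 2030.
Tablet compression finishes: Jun 7, 2030 + 24 days = Jul 1, 2030.
Coating is applied: Jul 1, 2030 + 15 days = Jul 16, 2030.
QA release testing starts: Jul 16, 2030 + 87 days = Oct 11, 2030.
The batch is released: Oct 11, 2030 + 12 days = Oct 23, 2030.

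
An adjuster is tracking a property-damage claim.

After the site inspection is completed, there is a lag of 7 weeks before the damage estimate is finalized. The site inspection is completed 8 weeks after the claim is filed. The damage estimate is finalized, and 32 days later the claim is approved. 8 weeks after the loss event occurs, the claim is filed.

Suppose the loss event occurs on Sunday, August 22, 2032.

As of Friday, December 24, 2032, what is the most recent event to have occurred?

The loss event occurs: Aug 22, 2032.
The claim is filed: Aug 22, 2032 + 8 weeks = Oct 17, 2032.
The site inspection is completed: Oct 17, 2032 + 8 weeks = Dec 12, 2032.
The damage estimate is finalized: Dec 12, 2032 + 7 weeks = Jan 30, 2033.
The claim is approved: Jan 30, 2033 + 32 days = Mar 3, 2033.
Dec 24, 2032 falls between when the site inspection is completed (Dec 12, 2032) and when the damage estimate is finalized (Jan 30, 2033).

The site inspection is completed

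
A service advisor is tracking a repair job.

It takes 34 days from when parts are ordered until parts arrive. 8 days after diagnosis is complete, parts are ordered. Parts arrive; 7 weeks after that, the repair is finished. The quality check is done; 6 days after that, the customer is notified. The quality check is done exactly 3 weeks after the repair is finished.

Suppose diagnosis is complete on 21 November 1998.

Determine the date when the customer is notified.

Diagnosis is complete: Nov 21, 1998.
Parts are ordered: Nov 21, 1998 + 8 days = Nov 29, 1998.
Parts arrive: Nov 29, 1998 + 34 days = Jan 2, 1999.
The repair is finished: Jan 2, 1999 + 7 weeks = Feb 20, 1999.
The quality check is done: Feb 20, 1999 + 3 weeks = Mar 13, 1999.
The customer is notified: Mar 13, 1999 + 6 days = Mar 19, 1999.

19 March 1999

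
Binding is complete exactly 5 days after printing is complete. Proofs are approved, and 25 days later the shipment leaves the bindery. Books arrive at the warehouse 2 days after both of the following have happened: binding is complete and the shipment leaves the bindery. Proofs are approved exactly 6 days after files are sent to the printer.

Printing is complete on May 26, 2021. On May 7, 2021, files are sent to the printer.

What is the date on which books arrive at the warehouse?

Printing is complete: May 26, 2021.
Binding is complete: May 26, 2021 + 5 days = May 31, 2021.
Files are sent to the printer: May 7, 2021.
Proofs are approved: May 7, 2021 + 6 days = May 13, 2021.
The shipment leaves the bindery: May 13, 2021 + 25 days = Jun 7, 2021.
Both prerequisites met — binding is complete (May 31, 2021), the shipment leaves the bindery (Jun 7, 2021); the later is Jun 7, 2021.
Books arrive at the warehouse: Jun 7, 2021 + 2 days = Jun 9, 2021.

June 9, 2021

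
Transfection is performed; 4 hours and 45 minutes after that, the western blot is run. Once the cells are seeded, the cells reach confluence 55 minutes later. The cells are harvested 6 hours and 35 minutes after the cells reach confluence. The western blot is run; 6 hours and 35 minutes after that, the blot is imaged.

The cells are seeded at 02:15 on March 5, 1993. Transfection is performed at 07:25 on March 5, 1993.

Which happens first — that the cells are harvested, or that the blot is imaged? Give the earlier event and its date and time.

The cells are seeded: 02:15 Mar 5, 1993.
The cells reach confluence: 02:15 Mar 5, 1993 + 55m = 03:10 Mar 5, 1993.
The cells are harvested: 03:10 Mar 5, 1993 + 6h35m = 09:45 Mar 5, 1993.
Transfection is performed: 07:25 Mar 5, 1993.
The western blot is run: 07:25 Mar 5, 1993 + 4h45m = 12:10 Mar 5, 1993.
The blot is imaged: 12:10 Mar 5, 1993 + 6h35m = 18:45 Mar 5, 1993.
Comparing: the cells are harvested at 09:45 Mar 5, 1993 vs the blot is imaged at 18:45 Mar 5, 1993. Earlier: the cells are harvested.

The cells are harvested — 09:45 on March 5, 1993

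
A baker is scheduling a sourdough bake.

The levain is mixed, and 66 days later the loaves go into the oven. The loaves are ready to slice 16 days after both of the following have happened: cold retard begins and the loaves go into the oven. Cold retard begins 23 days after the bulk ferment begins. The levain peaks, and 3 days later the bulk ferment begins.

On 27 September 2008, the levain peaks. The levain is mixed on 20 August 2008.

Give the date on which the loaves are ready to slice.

The levain peaks: Sep 27, 2008.
The bulk ferment begins: Sep 27, 2008 + 3 days = Sep 30, 2008.
Cold retard begins: Sep 30, 2008 + 23 days = Oct 23, 2008.
The levain is mixed: Aug 20, 2008.
The loaves go into the oven: Aug 20, 2008 + 66 days = Oct 25, 2008.
Both prerequisites met — cold retard begins (Oct 23, 2008), the loaves go into the oven (Oct 25, 2008); the later is Oct 25, 2008.
The loaves are ready to slice: Oct 25, 2008 + 16 days = Nov 10, 2008.

10 November 2008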